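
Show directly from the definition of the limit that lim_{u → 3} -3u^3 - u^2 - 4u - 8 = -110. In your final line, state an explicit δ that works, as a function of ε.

δ = min(1, ε/122)

Let ε > 0. We want δ > 0 such that 0 < |u − 3| < δ implies |(-3u^3 - u^2 - 4u - 8) + 110| < ε.
(-3u^3 - u^2 - 4u - 8) + 110 = -3u^3 - u^2 - 4u + 102 = (u − 3)(-3u^2 - 10u - 34).
So |(-3u^3 - u^2 - 4u - 8) + 110| = |u − 3|·|-3u^2 - 10u - 34|.
Require δ ≤ 1. Then |u − 3| < 1 gives |u| < 4, and by the triangle inequality |-3u^2 - 10u - 34| ≤ 3·4^2 + 10·4 + 34 = 122.
Hence |(-3u^3 - u^2 - 4u - 8) + 110| ≤ 122|u − 3| < ε provided |u − 3| < ε/122.
Choosing δ = min(1, ε/122) ensures both conditions, hence |(-3u^3 - u^2 - 4u - 8) + 110| < ε.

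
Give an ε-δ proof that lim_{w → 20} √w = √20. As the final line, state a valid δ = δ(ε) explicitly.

Let ε > 0 be given. We want δ > 0 such that 0 < |w − 20| < δ implies |√w − √20| < ε.
Multiplying by the conjugate, |√w − √20| = |w − 20|/(√w + √20).
Restrict δ ≤ 20 so that |w − 20| < 20 forces w > 0, and then √w + √20 > √20.
Hence |√w − √20| < |w − 20|/√20, which is < ε once |w − 20| < √20·ε.
Take δ = min(20, √20·ε). If 0 < |w − 20| < δ then w > 0 and |√w − √20| < |w − 20|/√20 < ε.

δ = min(20, √20·ε)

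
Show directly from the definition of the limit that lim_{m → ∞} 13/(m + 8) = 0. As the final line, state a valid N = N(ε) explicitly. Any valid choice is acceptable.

Fix ε > 0. For m ≥ 1, |13/(m + 8) − 0| = 13/(m + 8) ≤ 13/m.
We need 13/m < ε, i.e. m > 13/ε.
Take N = 13/ε. If m > N then |13/(m + 8)| ≤ 13/m < ε.

N = 13/ε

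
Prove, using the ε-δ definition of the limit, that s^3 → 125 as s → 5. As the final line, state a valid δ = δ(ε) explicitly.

Suppose ε > 0. We seek δ > 0 with 0 < |s − 5| < δ ⇒ |s^3 − 125| < ε.
Factor: s^3 − 125 = (s − 5)(s^2 + 5s + 25), so |s^3 − 125| = |s − 5|·|s^2 + 5s + 25|.
Restrict δ ≤ 1. Then |s − 5| < 1 gives |s| < 6, so by the triangle inequality |s^2 + 5s + 25| ≤ 6^2 + 5·6 + 25 = 91.
Hence |s^3 − 125| ≤ 91|s − 5|, which is < ε once |s − 5| < ε/91.
Take δ = min(1, ε/91). If 0 < |s − 5| < δ then both bounds hold and |s^3 − 125| ≤ 91|s − 5| < 91·(ε/91) = ε.

δ = min(1, ε/91)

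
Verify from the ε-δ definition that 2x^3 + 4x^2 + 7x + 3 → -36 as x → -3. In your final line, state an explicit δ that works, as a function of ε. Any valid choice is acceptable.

δ = min(1, ε/53)

Let ε > 0. We want δ > 0 such that 0 < |x + 3| < δ implies |(2x^3 + 4x^2 + 7x + 3) + 36| < ε.
(2x^3 + 4x^2 + 7x + 3) + 36 = 2x^3 + 4x^2 + 7x + 39 = (x + 3)(2x^2 - 2x + 13).
So |(2x^3 + 4x^2 + 7x + 3) + 36| = |x + 3|·|2x^2 - 2x + 13|.
Assume first that |x + 3| < 1, so |x| < 4. Then |2x^2 - 2x + 13| ≤ 2·4^2 + 2·4 + 13 = 53.
Hence |(2x^3 + 4x^2 + 7x + 3) + 36| ≤ 53|x + 3| < ε provided |x + 3| < ε/53.
Take δ = min(1, ε/53). Then 0 < |x + 3| < δ gives both |x + 3| < 1 and |x + 3| < ε/53, so |(2x^3 + 4x^2 + 7x + 3) + 36| < ε.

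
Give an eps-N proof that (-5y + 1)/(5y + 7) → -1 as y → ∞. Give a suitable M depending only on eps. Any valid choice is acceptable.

Fix eps > 0. We seek M > 0 such that y > M implies |(-5y + 1)/(5y + 7) + 1| < eps.
(-5y + 1)/(5y + 7) + 1 = (5(-5y + 1) − (-5)(5y + 7)) / (5(5y + 7)) = 40/(5(5y + 7)).
For y > 0 we have 5y + 7 > 5y, so |(-5y + 1)/(5y + 7) + 1| = 40/(5(5y + 7)) < 40/(5·5y) = (8/5)/y.
Thus |(-5y + 1)/(5y + 7) + 1| < eps whenever y > (8/5)/eps.
Take M = (8/5)/eps. If y > M then |(-5y + 1)/(5y + 7) + 1| < (8/5)/y < eps.

M = (8/5)/eps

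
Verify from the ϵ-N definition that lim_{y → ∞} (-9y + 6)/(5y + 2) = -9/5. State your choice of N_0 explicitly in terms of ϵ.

N_0 = (48/25)/ϵ

Let ϵ > 0 be given. We seek N_0 > 0 such that y > N_0 implies |(-9y + 6)/(5y + 2) + 9/5| < ϵ.
(-9y + 6)/(5y + 2) + 9/5 = (5(-9y + 6) − (-9)(5y + 2)) / (5(5y + 2)) = 48/(5(5y + 2)).
For y > 0 we have 5y + 2 > 5y, so |(-9y + 6)/(5y + 2) + 9/5| = 48/(5(5y + 2)) < 48/(5·5y) = (48/25)/y.
Thus |(-9y + 6)/(5y + 2) + 9/5| < ϵ whenever y > (48/25)/ϵ.
Take N_0 = (48/25)/ϵ. If y > N_0 then |(-9y + 6)/(5y + 2) + 9/5| < (48/25)/y < ϵ.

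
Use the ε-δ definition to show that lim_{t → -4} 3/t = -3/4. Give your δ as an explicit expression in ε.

Let ε > 0 be given. We seek δ > 0 such that 0 < |t + 4| < δ implies |3/t + 3/4| < ε.
|3/t + 3/4| = 3·|-4 − t|/(4·|t|) = 3|t + 4|/(4|t|).
Restrict δ ≤ 2. Then |t + 4| < 2 gives |t| > 2, so 4|t| > 8.
Then |3/t + 3/4| < 3|t + 4|/8, which is < ε when |t + 4| < (8/3)ε.
Take δ = min(2, (8/3)ε). Then 0 < |t + 4| < δ gives both |t + 4| < 2 and |t + 4| < (8/3)ε, so |3/t + 3/4| < ε.

δ = min(2, (8/3)ε)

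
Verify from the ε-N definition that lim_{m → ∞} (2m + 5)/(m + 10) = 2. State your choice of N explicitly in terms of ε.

Let ε > 0. For m ≥ 1, |(2m + 5)/(m + 10) − 2| = |-15|/((m + 10)) = 15/((m + 10)).
Since m + 10 ≥ m for m ≥ 1, this is ≤ 15/(m) = 15/m.
So |(2m + 5)/(m + 10) − 2| < ε whenever m > 15/ε.
Take N = 15/ε. If m > N then |(2m + 5)/(m + 10) − 2| ≤ 15/m < ε.

N = 15/ε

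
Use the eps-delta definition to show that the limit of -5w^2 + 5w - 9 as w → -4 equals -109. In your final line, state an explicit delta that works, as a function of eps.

delta = min(1, eps/50)

Suppose eps > 0. We want delta > 0 such that 0 < |w + 4| < delta implies |(-5w^2 + 5w - 9) + 109| < eps.
(-5w^2 + 5w - 9) + 109 = -5w^2 + 5w + 100 = (w + 4)(-5w + 25).
So |(-5w^2 + 5w - 9) + 109| = |w + 4|·|-5w + 25|.
Require delta ≤ 1. Then |w + 4| < 1 gives |w| < 5, and by the triangle inequality |-5w + 25| ≤ 5·5 + 25 = 50.
Hence |(-5w^2 + 5w - 9) + 109| ≤ 50|w + 4| < eps provided |w + 4| < eps/50.
Take delta = min(1, eps/50). Then 0 < |w + 4| < delta gives both |w + 4| < 1 and |w + 4| < eps/50, so |(-5w^2 + 5w - 9) + 109| < eps.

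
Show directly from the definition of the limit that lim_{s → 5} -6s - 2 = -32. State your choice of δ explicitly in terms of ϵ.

Let ϵ > 0. We need δ > 0 so that 0 < |s − 5| < δ implies |(-6s - 2) + 32| < ϵ.
Since (-6s - 2) + 32 = -6(s − 5), we have |(-6s - 2) + 32| = 6|s − 5|.
So 6|s − 5| < ϵ exactly when |s − 5| < ϵ/6.
Take δ = ϵ/6. If 0 < |s − 5| < δ then |(-6s - 2) + 32| = 6|s − 5| < 6·(ϵ/6) = ϵ.

δ = ϵ/6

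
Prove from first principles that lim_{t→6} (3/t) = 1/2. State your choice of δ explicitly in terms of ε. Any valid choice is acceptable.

δ = min(3, 6ε)

Let ε > 0. We seek δ > 0 such that 0 < |t − 6| < δ implies |3/t − (1/2)| < ε.
|3/t − (1/2)| = 3·|6 − t|/(6·|t|) = 3|t − 6|/(6|t|).
Restrict δ ≤ 3. Then |t − 6| < 3 gives |t| > 3, so 6|t| > 18.
Then |3/t − (1/2)| < 3|t − 6|/18, which is < ε when |t − 6| < 6ε.
Take δ = min(3, 6ε). Then 0 < |t − 6| < δ gives both |t − 6| < 3 and |t − 6| < 6ε, so |3/t − (1/2)| < ε.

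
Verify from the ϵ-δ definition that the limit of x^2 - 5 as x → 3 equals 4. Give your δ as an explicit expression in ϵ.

δ = min(1, ϵ/7)

Let ϵ > 0 be given. We want δ > 0 such that 0 < |x − 3| < δ implies |(x^2 - 5) − 4| < ϵ.
(x^2 - 5) − 4 = x^2 - 9 = (x − 3)(x + 3).
So |(x^2 - 5) − 4| = |x − 3|·|x + 3|.
Assume first that |x − 3| < 1, so |x| < 4. Then |x + 3| ≤ 4 + 3 = 7.
Hence |(x^2 - 5) − 4| ≤ 7|x − 3| < ϵ provided |x − 3| < ϵ/7.
Choosing δ = min(1, ϵ/7) ensures both conditions, hence |(x^2 - 5) − 4| < ϵ.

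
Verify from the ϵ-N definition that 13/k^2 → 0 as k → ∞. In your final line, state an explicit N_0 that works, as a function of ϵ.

Let ϵ > 0 be given. For k ≥ 1, |13/k^2 − 0| = 13/k^2.
13/k^2 < ϵ ⇔ k^2 > 13/ϵ ⇔ k > (13/ϵ)^{1/2}.
Take N_0 = (13/ϵ)^{1/2}. Then k > N_0 implies 13/k^2 < ϵ.

N_0 = (13/ϵ)^{1/2}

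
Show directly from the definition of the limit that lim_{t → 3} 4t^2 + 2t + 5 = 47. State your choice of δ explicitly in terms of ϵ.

Fix ϵ > 0. We want δ > 0 such that 0 < |t − 3| < δ implies |(4t^2 + 2t + 5) − 47| < ϵ.
(4t^2 + 2t + 5) − 47 = 4t^2 + 2t - 42 = (t − 3)(4t + 14).
So |(4t^2 + 2t + 5) − 47| = |t − 3|·|4t + 14|.
Assume first that |t − 3| < 1, so |t| < 4. Then |4t + 14| ≤ 4·4 + 14 = 30.
Hence |(4t^2 + 2t + 5) − 47| ≤ 30|t − 3| < ϵ provided |t − 3| < ϵ/30.
Choosing δ = min(1, ϵ/30) ensures both conditions, hence |(4t^2 + 2t + 5) − 47| < ϵ.

δ = min(1, ϵ/30)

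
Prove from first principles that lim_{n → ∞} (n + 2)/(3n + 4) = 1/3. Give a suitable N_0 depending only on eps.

N_0 = (2/9)/eps

Suppose eps > 0. For n ≥ 1, |(n + 2)/(3n + 4) − (1/3)| = |2|/(3(3n + 4)) = 2/(3(3n + 4)).
Since 3n + 4 ≥ 3n for n ≥ 1, this is ≤ 2/(3·3n) = (2/9)/n.
So |(n + 2)/(3n + 4) − (1/3)| < eps whenever n > (2/9)/eps.
Take N_0 = (2/9)/eps. If n > N_0 then |(n + 2)/(3n + 4) − (1/3)| ≤ (2/9)/n < eps.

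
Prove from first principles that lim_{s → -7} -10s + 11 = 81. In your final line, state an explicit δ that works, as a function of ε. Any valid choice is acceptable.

δ = ε/10

Let ε > 0 be given. We need δ > 0 so that 0 < |s + 7| < δ implies |(-10s + 11) − 81| < ε.
Since (-10s + 11) − 81 = -10(s + 7), we have |(-10s + 11) − 81| = 10|s + 7|.
So 10|s + 7| < ε exactly when |s + 7| < ε/10.
Take δ = ε/10. If 0 < |s + 7| < δ then |(-10s + 11) − 81| = 10|s + 7| < 10·(ε/10) = ε.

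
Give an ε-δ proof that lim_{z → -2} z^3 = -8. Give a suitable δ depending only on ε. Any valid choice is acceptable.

Fix ε > 0. We seek δ > 0 with 0 < |z + 2| < δ ⇒ |z^3 + 8| < ε.
Factor: z^3 + 8 = (z + 2)(z^2 - 2z + 4), so |z^3 + 8| = |z + 2|·|z^2 - 2z + 4|.
Restrict δ ≤ 1. Then |z + 2| < 1 gives |z| < 3, so by the triangle inequality |z^2 - 2z + 4| ≤ 3^2 + 2·3 + 4 = 19.
Hence |z^3 + 8| ≤ 19|z + 2|, which is < ε once |z + 2| < ε/19.
Take δ = min(1, ε/19). If 0 < |z + 2| < δ then both bounds hold and |z^3 + 8| ≤ 19|z + 2| < 19·(ε/19) = ε.

δ = min(1, ε/19)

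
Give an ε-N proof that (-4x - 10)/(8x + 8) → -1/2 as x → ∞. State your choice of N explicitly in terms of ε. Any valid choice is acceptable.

Let ε > 0 be given. We seek N > 0 such that x > N implies |(-4x - 10)/(8x + 8) + 1/2| < ε.
(-4x - 10)/(8x + 8) + 1/2 = (8(-4x - 10) − (-4)(8x + 8)) / (8(8x + 8)) = -48/(8(8x + 8)).
For x > 0 we have 8x + 8 > 8x, so |(-4x - 10)/(8x + 8) + 1/2| = 48/(8(8x + 8)) < 48/(8·8x) = (3/4)/x.
Thus |(-4x - 10)/(8x + 8) + 1/2| < ε whenever x > (3/4)/ε.
Take N = (3/4)/ε. If x > N then |(-4x - 10)/(8x + 8) + 1/2| < (3/4)/x < ε.

N = (3/4)/ε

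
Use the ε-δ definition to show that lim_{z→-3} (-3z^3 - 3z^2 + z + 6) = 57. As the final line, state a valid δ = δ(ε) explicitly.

Fix ε > 0. We want δ > 0 such that 0 < |z + 3| < δ implies |(-3z^3 - 3z^2 + z + 6) − 57| < ε.
(-3z^3 - 3z^2 + z + 6) − 57 = -3z^3 - 3z^2 + z - 51 = (z + 3)(-3z^2 + 6z - 17).
So |(-3z^3 - 3z^2 + z + 6) − 57| = |z + 3|·|-3z^2 + 6z - 17|.
Require δ ≤ 2. Then |z + 3| < 2 gives |z| < 5, and by the triangle inequality |-3z^2 + 6z - 17| ≤ 3·5^2 + 6·5 + 17 = 122.
Hence |(-3z^3 - 3z^2 + z + 6) − 57| ≤ 122|z + 3| < ε provided |z + 3| < ε/122.
Choosing δ = min(2, ε/122) ensures both conditions, hence |(-3z^3 - 3z^2 + z + 6) − 57| < ε.

δ = min(2, ε/122)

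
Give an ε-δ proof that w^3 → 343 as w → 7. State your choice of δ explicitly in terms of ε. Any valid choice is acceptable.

δ = min(2, ε/193)

Suppose ε > 0. We seek δ > 0 with 0 < |w − 7| < δ ⇒ |w^3 − 343| < ε.
Factor: w^3 − 343 = (w − 7)(w^2 + 7w + 49), so |w^3 − 343| = |w − 7|·|w^2 + 7w + 49|.
Restrict δ ≤ 2. Then |w − 7| < 2 gives |w| < 9, so by the triangle inequality |w^2 + 7w + 49| ≤ 9^2 + 7·9 + 49 = 193.
Hence |w^3 − 343| ≤ 193|w − 7|, which is < ε once |w − 7| < ε/193.
Take δ = min(2, ε/193). If 0 < |w − 7| < δ then both bounds hold and |w^3 − 343| ≤ 193|w − 7| < 193·(ε/193) = ε.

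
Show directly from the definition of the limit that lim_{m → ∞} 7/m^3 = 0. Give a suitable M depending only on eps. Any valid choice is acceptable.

Let eps > 0. For m ≥ 1, |7/m^3 − 0| = 7/m^3.
7/m^3 < eps ⇔ m^3 > 7/eps ⇔ m > (7/eps)^{1/3}.
Take M = (7/eps)^{1/3}. Then m > M implies 7/m^3 < eps.

M = (7/eps)^{1/3}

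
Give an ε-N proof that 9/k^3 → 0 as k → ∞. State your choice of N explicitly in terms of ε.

Suppose ε > 0. For k ≥ 1, |9/k^3 − 0| = 9/k^3.
9/k^3 < ε ⇔ k^3 > 9/ε ⇔ k > (9/ε)^{1/3}.
Take N = (9/ε)^{1/3}. Then k > N implies 9/k^3 < ε.

N = (9/ε)^{1/3}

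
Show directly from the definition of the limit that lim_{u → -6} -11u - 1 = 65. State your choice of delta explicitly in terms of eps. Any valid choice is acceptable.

delta = eps/11

Fix eps > 0. We need delta > 0 so that 0 < |u + 6| < delta implies |(-11u - 1) − 65| < eps.
Since (-11u - 1) − 65 = -11(u + 6), we have |(-11u - 1) − 65| = 11|u + 6|.
So 11|u + 6| < eps exactly when |u + 6| < eps/11.
Choosing delta = eps/11 gives |(-11u - 1) − 65| = 11|u + 6| < eps whenever |u + 6| < delta.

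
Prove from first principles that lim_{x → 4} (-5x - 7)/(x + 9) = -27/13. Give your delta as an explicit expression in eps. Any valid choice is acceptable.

delta = min(13/2, (169/76)eps)

Let eps > 0 be given. We want delta > 0 with 0 < |x − 4| < delta ⇒ |(-5x - 7)/(x + 9) + 27/13| < eps.
Combining over a common denominator, (-5x - 7)/(x + 9) + 27/13 = [(-5x - 7)·13 − (-27)·(x + 9)] / [13·(x + 9)] = -38(x − 4) / (13(x + 9)).
So |(-5x - 7)/(x + 9) + 27/13| = 38|x − 4| / (13·|x + 9|).
Require delta ≤ 13/2, so |x + 9| ≥ |13| − |x − 4| > 13 − 13/2 = 13/2.
Hence |(-5x - 7)/(x + 9) + 27/13| < 38|x − 4|/(13·(13/2)) = (76/169)|x − 4|, which is < eps once |x − 4| < (169/76)eps.
Take delta = min(13/2, (169/76)eps). Then 0 < |x − 4| < delta forces both bounds, so |(-5x - 7)/(x + 9) + 27/13| < eps.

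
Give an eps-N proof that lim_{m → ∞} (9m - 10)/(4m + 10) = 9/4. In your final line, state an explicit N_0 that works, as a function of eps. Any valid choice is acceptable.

N_0 = (65/8)/eps

Let eps > 0. For m ≥ 1, |(9m - 10)/(4m + 10) − (9/4)| = |-130|/(4(4m + 10)) = 130/(4(4m + 10)).
Since 4m + 10 ≥ 4m for m ≥ 1, this is ≤ 130/(4·4m) = (65/8)/m.
So |(9m - 10)/(4m + 10) − (9/4)| < eps whenever m > (65/8)/eps.
Take N_0 = (65/8)/eps. If m > N_0 then |(9m - 10)/(4m + 10) − (9/4)| ≤ (65/8)/m < eps.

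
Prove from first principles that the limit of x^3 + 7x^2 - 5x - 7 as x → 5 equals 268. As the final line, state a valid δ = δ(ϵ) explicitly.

δ = min(1, ϵ/163)

Fix ϵ > 0. We want δ > 0 such that 0 < |x − 5| < δ implies |(x^3 + 7x^2 - 5x - 7) − 268| < ϵ.
(x^3 + 7x^2 - 5x - 7) − 268 = x^3 + 7x^2 - 5x - 275 = (x − 5)(x^2 + 12x + 55).
So |(x^3 + 7x^2 - 5x - 7) − 268| = |x − 5|·|x^2 + 12x + 55|.
Require δ ≤ 1. Then |x − 5| < 1 gives |x| < 6, and by the triangle inequality |x^2 + 12x + 55| ≤ 6^2 + 12·6 + 55 = 163.
Hence |(x^3 + 7x^2 - 5x - 7) − 268| ≤ 163|x − 5| < ϵ provided |x − 5| < ϵ/163.
Take δ = min(1, ϵ/163). Then 0 < |x − 5| < δ gives both |x − 5| < 1 and |x − 5| < ϵ/163, so |(x^3 + 7x^2 - 5x - 7) − 268| < ϵ.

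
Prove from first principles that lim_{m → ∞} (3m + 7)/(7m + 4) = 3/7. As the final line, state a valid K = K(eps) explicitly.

Let eps > 0. For m ≥ 1, |(3m + 7)/(7m + 4) − (3/7)| = |37|/(7(7m + 4)) = 37/(7(7m + 4)).
Since 7m + 4 ≥ 7m for m ≥ 1, this is ≤ 37/(7·7m) = (37/49)/m.
So |(3m + 7)/(7m + 4) − (3/7)| < eps whenever m > (37/49)/eps.
Take K = (37/49)/eps. If m > K then |(3m + 7)/(7m + 4) − (3/7)| ≤ (37/49)/m < eps.

K = (37/49)/eps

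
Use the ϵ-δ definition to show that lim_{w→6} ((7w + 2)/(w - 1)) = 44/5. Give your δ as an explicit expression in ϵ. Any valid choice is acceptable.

Let ϵ > 0. We want δ > 0 with 0 < |w − 6| < δ ⇒ |(7w + 2)/(w - 1) − (44/5)| < ϵ.
Combining over a common denominator, (7w + 2)/(w - 1) − (44/5) = [(7w + 2)·5 − 44·(w - 1)] / [5·(w - 1)] = -9(w − 6) / (5(w - 1)).
So |(7w + 2)/(w - 1) − (44/5)| = 9|w − 6| / (5·|w − 1|).
Require δ ≤ 5/2, so |w − 1| ≥ |5| − |w − 6| > 5 − 5/2 = 5/2.
Hence |(7w + 2)/(w - 1) − (44/5)| < 9|w − 6|/(5·(5/2)) = (18/25)|w − 6|, which is < ϵ once |w − 6| < (25/18)ϵ.
Take δ = min(5/2, (25/18)ϵ). Then 0 < |w − 6| < δ forces both bounds, so |(7w + 2)/(w - 1) − (44/5)| < ϵ.

δ = min(5/2, (25/18)ϵ)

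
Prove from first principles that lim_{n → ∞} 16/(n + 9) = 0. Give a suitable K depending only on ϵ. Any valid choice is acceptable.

Suppose ϵ > 0. For n ≥ 1, |16/(n + 9) − 0| = 16/(n + 9) ≤ 16/n.
We need 16/n < ϵ, i.e. n > 16/ϵ.
Take K = 16/ϵ. If n > K then |16/(n + 9)| ≤ 16/n < ϵ.

K = 16/ϵ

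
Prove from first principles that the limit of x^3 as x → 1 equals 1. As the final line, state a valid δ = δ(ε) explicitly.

Fix ε > 0. We seek δ > 0 with 0 < |x − 1| < δ ⇒ |x^3 − 1| < ε.
Factor: x^3 − 1 = (x − 1)(x^2 + x + 1), so |x^3 − 1| = |x − 1|·|x^2 + x + 1|.
Impose δ ≤ 2 so that |x| < 3; then |x^2 + x + 1| ≤ 13.
Hence |x^3 − 1| ≤ 13|x − 1|, which is < ε once |x − 1| < ε/13.
Take δ = min(2, ε/13). If 0 < |x − 1| < δ then both bounds hold and |x^3 − 1| ≤ 13|x − 1| < 13·(ε/13) = ε.

δ = min(2, ε/13)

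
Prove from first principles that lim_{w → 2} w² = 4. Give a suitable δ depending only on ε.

δ = min(2, ε/6)

Fix ε > 0. We seek δ > 0 with 0 < |w − 2| < δ ⇒ |w² − 4| < ε.
Factor: w² − 4 = (w − 2)(w + 2), so |w² − 4| = |w − 2|·|w + 2|.
Restrict δ ≤ 2. Then |w − 2| < 2 gives |w| < 4, so by the triangle inequality |w + 2| ≤ 4 + 2 = 6.
Hence |w² − 4| ≤ 6|w − 2|, which is < ε once |w − 2| < ε/6.
Take δ = min(2, ε/6). If 0 < |w − 2| < δ then both bounds hold and |w² − 4| ≤ 6|w − 2| < 6·(ε/6) = ε.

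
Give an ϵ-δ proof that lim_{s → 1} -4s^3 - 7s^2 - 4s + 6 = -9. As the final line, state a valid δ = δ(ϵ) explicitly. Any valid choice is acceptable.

δ = min(2, ϵ/84)

Fix ϵ > 0. We want δ > 0 such that 0 < |s − 1| < δ implies |(-4s^3 - 7s^2 - 4s + 6) + 9| < ϵ.
(-4s^3 - 7s^2 - 4s + 6) + 9 = -4s^3 - 7s^2 - 4s + 15 = (s − 1)(-4s^2 - 11s - 15).
So |(-4s^3 - 7s^2 - 4s + 6) + 9| = |s − 1|·|-4s^2 - 11s - 15|.
Require δ ≤ 2. Then |s − 1| < 2 gives |s| < 3, and by the triangle inequality |-4s^2 - 11s - 15| ≤ 4·3^2 + 11·3 + 15 = 84.
Hence |(-4s^3 - 7s^2 - 4s + 6) + 9| ≤ 84|s − 1| < ϵ provided |s − 1| < ϵ/84.
Choosing δ = min(2, ϵ/84) ensures both conditions, hence |(-4s^3 - 7s^2 - 4s + 6) + 9| < ϵ.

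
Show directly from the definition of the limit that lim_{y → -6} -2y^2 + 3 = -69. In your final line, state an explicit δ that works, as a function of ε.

δ = min(1, ε/26)

Let ε > 0. We want δ > 0 such that 0 < |y + 6| < δ implies |(-2y^2 + 3) + 69| < ε.
(-2y^2 + 3) + 69 = -2y^2 + 72 = (y + 6)(-2y + 12).
So |(-2y^2 + 3) + 69| = |y + 6|·|-2y + 12|.
Require δ ≤ 1. Then |y + 6| < 1 gives |y| < 7, and by the triangle inequality |-2y + 12| ≤ 2·7 + 12 = 26.
Hence |(-2y^2 + 3) + 69| ≤ 26|y + 6| < ε provided |y + 6| < ε/26.
Choosing δ = min(1, ε/26) ensures both conditions, hence |(-2y^2 + 3) + 69| < ε.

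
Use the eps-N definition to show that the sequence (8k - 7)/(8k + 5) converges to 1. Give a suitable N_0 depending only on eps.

Fix eps > 0. For k ≥ 1, |(8k - 7)/(8k + 5) − 1| = |-96|/(8(8k + 5)) = 96/(8(8k + 5)).
Since 8k + 5 ≥ 8k for k ≥ 1, this is ≤ 96/(8·8k) = (3/2)/k.
So |(8k - 7)/(8k + 5) − 1| < eps whenever k > (3/2)/eps.
Take N_0 = (3/2)/eps. If k > N_0 then |(8k - 7)/(8k + 5) − 1| ≤ (3/2)/k < eps.

N_0 = (3/2)/eps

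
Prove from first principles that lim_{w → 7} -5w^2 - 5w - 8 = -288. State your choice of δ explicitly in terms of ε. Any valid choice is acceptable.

Let ε > 0. We want δ > 0 such that 0 < |w − 7| < δ implies |(-5w^2 - 5w - 8) + 288| < ε.
(-5w^2 - 5w - 8) + 288 = -5w^2 - 5w + 280 = (w − 7)(-5w - 40).
So |(-5w^2 - 5w - 8) + 288| = |w − 7|·|-5w - 40|.
Assume first that |w − 7| < 1, so |w| < 8. Then |-5w - 40| ≤ 5·8 + 40 = 80.
Hence |(-5w^2 - 5w - 8) + 288| ≤ 80|w − 7| < ε provided |w − 7| < ε/80.
Take δ = min(1, ε/80). Then 0 < |w − 7| < δ gives both |w − 7| < 1 and |w − 7| < ε/80, so |(-5w^2 - 5w - 8) + 288| < ε.

δ = min(1, ε/80)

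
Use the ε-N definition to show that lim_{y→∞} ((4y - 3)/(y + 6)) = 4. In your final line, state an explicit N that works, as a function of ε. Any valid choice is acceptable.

N = 27/ε

Fix ε > 0. We seek N > 0 such that y > N implies |(4y - 3)/(y + 6) − 4| < ε.
(4y - 3)/(y + 6) − 4 = ((4y - 3) − 4(y + 6)) / ((y + 6)) = -27/((y + 6)).
For y > 0 we have y + 6 > y, so |(4y - 3)/(y + 6) − 4| = 27/((y + 6)) < 27/(y) = 27/y.
Thus |(4y - 3)/(y + 6) − 4| < ε whenever y > 27/ε.
Take N = 27/ε. If y > N then |(4y - 3)/(y + 6) − 4| < 27/y < ε.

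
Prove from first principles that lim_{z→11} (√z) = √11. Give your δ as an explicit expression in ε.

δ = min(11, √11·ε)

Let ε > 0. We want δ > 0 such that 0 < |z − 11| < δ implies |√z − √11| < ε.
Multiplying by the conjugate, |√z − √11| = |z − 11|/(√z + √11).
Restrict δ ≤ 11 so that |z − 11| < 11 forces z > 0, and then √z + √11 > √11.
Hence |√z − √11| < |z − 11|/√11, which is < ε once |z − 11| < √11·ε.
Take δ = min(11, √11·ε). If 0 < |z − 11| < δ then z > 0 and |√z − √11| < |z − 11|/√11 < ε.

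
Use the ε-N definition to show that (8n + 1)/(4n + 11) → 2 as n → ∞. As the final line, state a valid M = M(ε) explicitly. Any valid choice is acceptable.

Let ε > 0. For n ≥ 1, |(8n + 1)/(4n + 11) − 2| = |-84|/(4(4n + 11)) = 84/(4(4n + 11)).
Since 4n + 11 ≥ 4n for n ≥ 1, this is ≤ 84/(4·4n) = (21/4)/n.
So |(8n + 1)/(4n + 11) − 2| < ε whenever n > (21/4)/ε.
Take M = (21/4)/ε. If n > M then |(8n + 1)/(4n + 11) − 2| ≤ (21/4)/n < ε.

M = (21/4)/ε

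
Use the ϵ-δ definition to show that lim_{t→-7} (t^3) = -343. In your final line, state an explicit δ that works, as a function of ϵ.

Let ϵ > 0 be given. We seek δ > 0 with 0 < |t + 7| < δ ⇒ |t^3 + 343| < ϵ.
Factor: t^3 + 343 = (t + 7)(t^2 - 7t + 49), so |t^3 + 343| = |t + 7|·|t^2 - 7t + 49|.
Restrict δ ≤ 1. Then |t + 7| < 1 gives |t| < 8, so by the triangle inequality |t^2 - 7t + 49| ≤ 8^2 + 7·8 + 49 = 169.
Hence |t^3 + 343| ≤ 169|t + 7|, which is < ϵ once |t + 7| < ϵ/169.
Take δ = min(1, ϵ/169). If 0 < |t + 7| < δ then both bounds hold and |t^3 + 343| ≤ 169|t + 7| < 169·(ϵ/169) = ϵ.

δ = min(1, ϵ/169)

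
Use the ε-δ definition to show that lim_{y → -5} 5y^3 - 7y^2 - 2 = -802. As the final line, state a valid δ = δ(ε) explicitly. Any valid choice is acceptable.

δ = min(2, ε/629)

Fix ε > 0. We want δ > 0 such that 0 < |y + 5| < δ implies |(5y^3 - 7y^2 - 2) + 802| < ε.
(5y^3 - 7y^2 - 2) + 802 = 5y^3 - 7y^2 + 800 = (y + 5)(5y^2 - 32y + 160).
So |(5y^3 - 7y^2 - 2) + 802| = |y + 5|·|5y^2 - 32y + 160|.
Require δ ≤ 2. Then |y + 5| < 2 gives |y| < 7, and by the triangle inequality |5y^2 - 32y + 160| ≤ 5·7^2 + 32·7 + 160 = 629.
Hence |(5y^3 - 7y^2 - 2) + 802| ≤ 629|y + 5| < ε provided |y + 5| < ε/629.
Take δ = min(2, ε/629). Then 0 < |y + 5| < δ gives both |y + 5| < 2 and |y + 5| < ε/629, so |(5y^3 - 7y^2 - 2) + 802| < ε.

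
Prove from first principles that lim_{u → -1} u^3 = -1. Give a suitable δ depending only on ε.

Let ε > 0 be given. We seek δ > 0 with 0 < |u + 1| < δ ⇒ |u^3 + 1| < ε.
Factor: u^3 + 1 = (u + 1)(u^2 - u + 1), so |u^3 + 1| = |u + 1|·|u^2 - u + 1|.
Impose δ ≤ 2 so that |u| < 3; then |u^2 - u + 1| ≤ 13.
Hence |u^3 + 1| ≤ 13|u + 1|, which is < ε once |u + 1| < ε/13.
Take δ = min(2, ε/13). If 0 < |u + 1| < δ then both bounds hold and |u^3 + 1| ≤ 13|u + 1| < 13·(ε/13) = ε.

δ = min(2, ε/13)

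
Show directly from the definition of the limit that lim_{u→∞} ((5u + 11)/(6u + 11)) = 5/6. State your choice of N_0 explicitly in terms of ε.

Let ε > 0. We seek N_0 > 0 such that u > N_0 implies |(5u + 11)/(6u + 11) − (5/6)| < ε.
(5u + 11)/(6u + 11) − (5/6) = (6(5u + 11) − 5(6u + 11)) / (6(6u + 11)) = 11/(6(6u + 11)).
For u > 0 we have 6u + 11 > 6u, so |(5u + 11)/(6u + 11) − (5/6)| = 11/(6(6u + 11)) < 11/(6·6u) = (11/36)/u.
Thus |(5u + 11)/(6u + 11) − (5/6)| < ε whenever u > (11/36)/ε.
Take N_0 = (11/36)/ε. If u > N_0 then |(5u + 11)/(6u + 11) − (5/6)| < (11/36)/u < ε.

N_0 = (11/36)/ε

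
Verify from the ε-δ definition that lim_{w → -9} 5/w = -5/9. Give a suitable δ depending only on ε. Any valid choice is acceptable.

Fix ε > 0. We seek δ > 0 such that 0 < |w + 9| < δ implies |5/w + 5/9| < ε.
|5/w + 5/9| = 5·|-9 − w|/(9·|w|) = 5|w + 9|/(9|w|).
Require δ ≤ 9/2 so that |w| > 9 − 9/2 = 9/2, hence 9|w| > 81/2.
Then |5/w + 5/9| < 5|w + 9|/(81/2), which is < ε when |w + 9| < (81/10)ε.
Take δ = min(9/2, (81/10)ε). Then 0 < |w + 9| < δ gives both |w + 9| < 9/2 and |w + 9| < (81/10)ε, so |5/w + 5/9| < ε.

δ = min(9/2, (81/10)ε)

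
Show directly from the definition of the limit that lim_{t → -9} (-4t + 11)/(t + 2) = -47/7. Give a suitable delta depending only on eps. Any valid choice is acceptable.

delta = min(7/2, (49/38)eps)

Fix eps > 0. We want delta > 0 with 0 < |t + 9| < delta ⇒ |(-4t + 11)/(t + 2) + 47/7| < eps.
Combining over a common denominator, (-4t + 11)/(t + 2) + 47/7 = [(-4t + 11)·(-7) − 47·(t + 2)] / [(-7)·(t + 2)] = -19(t + 9) / ((-7)(t + 2)).
So |(-4t + 11)/(t + 2) + 47/7| = 19|t + 9| / (7·|t + 2|).
Restrict delta ≤ 7/2. Then |t + 9| < 7/2 gives |t + 2| = |(t + 9) + (-7)| ≥ 7 − 7/2 = 7/2.
Hence |(-4t + 11)/(t + 2) + 47/7| < 19|t + 9|/(7·(7/2)) = (38/49)|t + 9|, which is < eps once |t + 9| < (49/38)eps.
Take delta = min(7/2, (49/38)eps). Then 0 < |t + 9| < delta forces both bounds, so |(-4t + 11)/(t + 2) + 47/7| < eps.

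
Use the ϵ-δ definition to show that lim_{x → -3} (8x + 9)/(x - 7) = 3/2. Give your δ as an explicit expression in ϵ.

Let ϵ > 0. We want δ > 0 with 0 < |x + 3| < δ ⇒ |(8x + 9)/(x - 7) − (3/2)| < ϵ.
Combining over a common denominator, (8x + 9)/(x - 7) − (3/2) = [(8x + 9)·(-10) − (-15)·(x - 7)] / [(-10)·(x - 7)] = -65(x + 3) / ((-10)(x - 7)).
So |(8x + 9)/(x - 7) − (3/2)| = 65|x + 3| / (10·|x − 7|).
Restrict δ ≤ 5. Then |x + 3| < 5 gives |x − 7| = |(x + 3) + (-10)| ≥ 10 − 5 = 5.
Hence |(8x + 9)/(x - 7) − (3/2)| < 65|x + 3|/(10·5) = (13/10)|x + 3|, which is < ϵ once |x + 3| < (10/13)ϵ.
Take δ = min(5, (10/13)ϵ). Then 0 < |x + 3| < δ forces both bounds, so |(8x + 9)/(x - 7) − (3/2)| < ϵ.

δ = min(5, (10/13)ϵ)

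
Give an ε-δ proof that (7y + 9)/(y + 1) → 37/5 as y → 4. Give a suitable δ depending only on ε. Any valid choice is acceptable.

Fix ε > 0. We want δ > 0 with 0 < |y − 4| < δ ⇒ |(7y + 9)/(y + 1) − (37/5)| < ε.
Combining over a common denominator, (7y + 9)/(y + 1) − (37/5) = [(7y + 9)·5 − 37·(y + 1)] / [5·(y + 1)] = -2(y − 4) / (5(y + 1)).
So |(7y + 9)/(y + 1) − (37/5)| = 2|y − 4| / (5·|y + 1|).
Require δ ≤ 5/2, so |y + 1| ≥ |5| − |y − 4| > 5 − 5/2 = 5/2.
Hence |(7y + 9)/(y + 1) − (37/5)| < 2|y − 4|/(5·(5/2)) = (4/25)|y − 4|, which is < ε once |y − 4| < (25/4)ε.
Take δ = min(5/2, (25/4)ε). Then 0 < |y − 4| < δ forces both bounds, so |(7y + 9)/(y + 1) − (37/5)| < ε.

δ = min(5/2, (25/4)ε)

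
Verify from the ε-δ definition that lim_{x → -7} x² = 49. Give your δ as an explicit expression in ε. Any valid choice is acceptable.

δ = min(1, ε/15)

Fix ε > 0. We seek δ > 0 with 0 < |x + 7| < δ ⇒ |x² − 49| < ε.
Factor: x² − 49 = (x + 7)(x - 7), so |x² − 49| = |x + 7|·|x - 7|.
Impose δ ≤ 1 so that |x| < 8; then |x - 7| ≤ 15.
Hence |x² − 49| ≤ 15|x + 7|, which is < ε once |x + 7| < ε/15.
Take δ = min(1, ε/15). If 0 < |x + 7| < δ then both bounds hold and |x² − 49| ≤ 15|x + 7| < 15·(ε/15) = ε.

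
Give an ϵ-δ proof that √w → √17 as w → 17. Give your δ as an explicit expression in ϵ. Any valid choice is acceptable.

Fix ϵ > 0. We want δ > 0 such that 0 < |w − 17| < δ implies |√w − √17| < ϵ.
Rationalise: √w − √17 = (w − 17)/(√w + √17), so |√w − √17| = |w − 17|/(√w + √17).
Restrict δ ≤ 17 so that |w − 17| < 17 forces w > 0, and then √w + √17 > √17.
Hence |√w − √17| < |w − 17|/√17, which is < ϵ once |w − 17| < √17·ϵ.
Take δ = min(17, √17·ϵ). If 0 < |w − 17| < δ then w > 0 and |√w − √17| < |w − 17|/√17 < ϵ.

δ = min(17, √17·ϵ)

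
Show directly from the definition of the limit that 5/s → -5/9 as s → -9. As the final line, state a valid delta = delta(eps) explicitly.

delta = min(9/2, (81/10)eps)

Suppose eps > 0. We seek delta > 0 such that 0 < |s + 9| < delta implies |5/s + 5/9| < eps.
|5/s + 5/9| = 5·|-9 − s|/(9·|s|) = 5|s + 9|/(9|s|).
Restrict delta ≤ 9/2. Then |s + 9| < 9/2 gives |s| > 9/2, so 9|s| > 81/2.
Then |5/s + 5/9| < 5|s + 9|/(81/2), which is < eps when |s + 9| < (81/10)eps.
Take delta = min(9/2, (81/10)eps). Then 0 < |s + 9| < delta gives both |s + 9| < 9/2 and |s + 9| < (81/10)eps, so |5/s + 5/9| < eps.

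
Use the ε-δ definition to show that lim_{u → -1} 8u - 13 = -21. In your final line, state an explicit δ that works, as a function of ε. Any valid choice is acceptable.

Suppose ε > 0. We need δ > 0 so that 0 < |u + 1| < δ implies |(8u - 13) + 21| < ε.
Since (8u - 13) + 21 = 8(u + 1), we have |(8u - 13) + 21| = 8|u + 1|.
So 8|u + 1| < ε exactly when |u + 1| < ε/8.
Take δ = ε/8. If 0 < |u + 1| < δ then |(8u - 13) + 21| = 8|u + 1| < 8·(ε/8) = ε.

δ = ε/8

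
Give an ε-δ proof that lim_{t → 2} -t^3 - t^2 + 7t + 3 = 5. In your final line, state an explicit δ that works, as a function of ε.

Let ε > 0 be given. We want δ > 0 such that 0 < |t − 2| < δ implies |(-t^3 - t^2 + 7t + 3) − 5| < ε.
(-t^3 - t^2 + 7t + 3) − 5 = -t^3 - t^2 + 7t - 2 = (t − 2)(-t^2 - 3t + 1).
So |(-t^3 - t^2 + 7t + 3) − 5| = |t − 2|·|-t^2 - 3t + 1|.
Assume first that |t − 2| < 1, so |t| < 3. Then |-t^2 - 3t + 1| ≤ 3^2 + 3·3 + 1 = 19.
Hence |(-t^3 - t^2 + 7t + 3) − 5| ≤ 19|t − 2| < ε provided |t − 2| < ε/19.
Choosing δ = min(1, ε/19) ensures both conditions, hence |(-t^3 - t^2 + 7t + 3) − 5| < ε.

δ = min(1, ε/19)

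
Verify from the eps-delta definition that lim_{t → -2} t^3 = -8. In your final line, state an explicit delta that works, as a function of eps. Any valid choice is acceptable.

delta = min(1, eps/19)

Suppose eps > 0. We seek delta > 0 with 0 < |t + 2| < delta ⇒ |t^3 + 8| < eps.
Factor: t^3 + 8 = (t + 2)(t^2 - 2t + 4), so |t^3 + 8| = |t + 2|·|t^2 - 2t + 4|.
Restrict delta ≤ 1. Then |t + 2| < 1 gives |t| < 3, so by the triangle inequality |t^2 - 2t + 4| ≤ 3^2 + 2·3 + 4 = 19.
Hence |t^3 + 8| ≤ 19|t + 2|, which is < eps once |t + 2| < eps/19.
Take delta = min(1, eps/19). If 0 < |t + 2| < delta then both bounds hold and |t^3 + 8| ≤ 19|t + 2| < 19·(eps/19) = eps.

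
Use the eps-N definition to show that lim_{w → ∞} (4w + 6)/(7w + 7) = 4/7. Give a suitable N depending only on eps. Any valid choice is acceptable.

N = (2/7)/eps

Let eps > 0. We seek N > 0 such that w > N implies |(4w + 6)/(7w + 7) − (4/7)| < eps.
(4w + 6)/(7w + 7) − (4/7) = (7(4w + 6) − 4(7w + 7)) / (7(7w + 7)) = 14/(7(7w + 7)).
For w > 0 we have 7w + 7 > 7w, so |(4w + 6)/(7w + 7) − (4/7)| = 14/(7(7w + 7)) < 14/(7·7w) = (2/7)/w.
Thus |(4w + 6)/(7w + 7) − (4/7)| < eps whenever w > (2/7)/eps.
Take N = (2/7)/eps. If w > N then |(4w + 6)/(7w + 7) − (4/7)| < (2/7)/w < eps.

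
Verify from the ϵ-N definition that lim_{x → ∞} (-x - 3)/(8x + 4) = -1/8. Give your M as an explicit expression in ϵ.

M = (5/16)/ϵ

Fix ϵ > 0. We seek M > 0 such that x > M implies |(-x - 3)/(8x + 4) + 1/8| < ϵ.
(-x - 3)/(8x + 4) + 1/8 = (8(-x - 3) − (-1)(8x + 4)) / (8(8x + 4)) = -20/(8(8x + 4)).
For x > 0 we have 8x + 4 > 8x, so |(-x - 3)/(8x + 4) + 1/8| = 20/(8(8x + 4)) < 20/(8·8x) = (5/16)/x.
Thus |(-x - 3)/(8x + 4) + 1/8| < ϵ whenever x > (5/16)/ϵ.
Take M = (5/16)/ϵ. If x > M then |(-x - 3)/(8x + 4) + 1/8| < (5/16)/x < ϵ.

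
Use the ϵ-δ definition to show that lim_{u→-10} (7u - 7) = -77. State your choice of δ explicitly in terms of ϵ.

Let ϵ > 0. We need δ > 0 so that 0 < |u + 10| < δ implies |(7u - 7) + 77| < ϵ.
|(7u - 7) + 77| = |7u + 70| = 7|u + 10|.
Thus it suffices that |u + 10| < ϵ/7.
Choosing δ = ϵ/7 gives |(7u - 7) + 77| = 7|u + 10| < ϵ whenever |u + 10| < δ.

δ = ϵ/7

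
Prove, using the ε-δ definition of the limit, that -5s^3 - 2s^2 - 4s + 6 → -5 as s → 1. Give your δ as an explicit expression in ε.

δ = min(1, ε/45)

Suppose ε > 0. We want δ > 0 such that 0 < |s − 1| < δ implies |(-5s^3 - 2s^2 - 4s + 6) + 5| < ε.
(-5s^3 - 2s^2 - 4s + 6) + 5 = -5s^3 - 2s^2 - 4s + 11 = (s − 1)(-5s^2 - 7s - 11).
So |(-5s^3 - 2s^2 - 4s + 6) + 5| = |s − 1|·|-5s^2 - 7s - 11|.
Require δ ≤ 1. Then |s − 1| < 1 gives |s| < 2, and by the triangle inequality |-5s^2 - 7s - 11| ≤ 5·2^2 + 7·2 + 11 = 45.
Hence |(-5s^3 - 2s^2 - 4s + 6) + 5| ≤ 45|s − 1| < ε provided |s − 1| < ε/45.
Choosing δ = min(1, ε/45) ensures both conditions, hence |(-5s^3 - 2s^2 - 4s + 6) + 5| < ε.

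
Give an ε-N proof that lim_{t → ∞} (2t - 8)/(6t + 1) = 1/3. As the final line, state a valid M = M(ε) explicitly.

M = (25/18)/ε

Let ε > 0. We seek M > 0 such that t > M implies |(2t - 8)/(6t + 1) − (1/3)| < ε.
(2t - 8)/(6t + 1) − (1/3) = (6(2t - 8) − 2(6t + 1)) / (6(6t + 1)) = -50/(6(6t + 1)).
For t > 0 we have 6t + 1 > 6t, so |(2t - 8)/(6t + 1) − (1/3)| = 50/(6(6t + 1)) < 50/(6·6t) = (25/18)/t.
Thus |(2t - 8)/(6t + 1) − (1/3)| < ε whenever t > (25/18)/ε.
Take M = (25/18)/ε. If t > M then |(2t - 8)/(6t + 1) − (1/3)| < (25/18)/t < ε.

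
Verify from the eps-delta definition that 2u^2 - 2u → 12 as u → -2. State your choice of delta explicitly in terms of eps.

Let eps > 0. We want delta > 0 such that 0 < |u + 2| < delta implies |(2u^2 - 2u) − 12| < eps.
(2u^2 - 2u) − 12 = 2u^2 - 2u - 12 = (u + 2)(2u - 6).
So |(2u^2 - 2u) − 12| = |u + 2|·|2u - 6|.
Assume first that |u + 2| < 1, so |u| < 3. Then |2u - 6| ≤ 2·3 + 6 = 12.
Hence |(2u^2 - 2u) − 12| ≤ 12|u + 2| < eps provided |u + 2| < eps/12.
Take delta = min(1, eps/12). Then 0 < |u + 2| < delta gives both |u + 2| < 1 and |u + 2| < eps/12, so |(2u^2 - 2u) − 12| < eps.

delta = min(1, eps/12)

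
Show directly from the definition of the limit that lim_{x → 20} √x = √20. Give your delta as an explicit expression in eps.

Suppose eps > 0. We want delta > 0 such that 0 < |x − 20| < delta implies |√x − √20| < eps.
Multiplying by the conjugate, |√x − √20| = |x − 20|/(√x + √20).
Restrict delta ≤ 20 so that |x − 20| < 20 forces x > 0, and then √x + √20 > √20.
Hence |√x − √20| < |x − 20|/√20, which is < eps once |x − 20| < √20·eps.
Take delta = min(20, √20·eps). If 0 < |x − 20| < delta then x > 0 and |√x − √20| < |x − 20|/√20 < eps.

delta = min(20, √20·eps)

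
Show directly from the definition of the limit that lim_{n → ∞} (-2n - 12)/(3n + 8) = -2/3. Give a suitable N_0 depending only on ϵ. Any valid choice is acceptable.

N_0 = (20/9)/ϵ

Fix ϵ > 0. For n ≥ 1, |(-2n - 12)/(3n + 8) + 2/3| = |-20|/(3(3n + 8)) = 20/(3(3n + 8)).
Since 3n + 8 ≥ 3n for n ≥ 1, this is ≤ 20/(3·3n) = (20/9)/n.
So |(-2n - 12)/(3n + 8) + 2/3| < ϵ whenever n > (20/9)/ϵ.
Take N_0 = (20/9)/ϵ. If n > N_0 then |(-2n - 12)/(3n + 8) + 2/3| ≤ (20/9)/n < ϵ.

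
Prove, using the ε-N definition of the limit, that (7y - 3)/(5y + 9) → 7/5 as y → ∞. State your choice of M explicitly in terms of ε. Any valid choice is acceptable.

Fix ε > 0. We seek M > 0 such that y > M implies |(7y - 3)/(5y + 9) − (7/5)| < ε.
(7y - 3)/(5y + 9) − (7/5) = (5(7y - 3) − 7(5y + 9)) / (5(5y + 9)) = -78/(5(5y + 9)).
For y > 0 we have 5y + 9 > 5y, so |(7y - 3)/(5y + 9) − (7/5)| = 78/(5(5y + 9)) < 78/(5·5y) = (78/25)/y.
Thus |(7y - 3)/(5y + 9) − (7/5)| < ε whenever y > (78/25)/ε.
Take M = (78/25)/ε. If y > M then |(7y - 3)/(5y + 9) − (7/5)| < (78/25)/y < ε.

M = (78/25)/ε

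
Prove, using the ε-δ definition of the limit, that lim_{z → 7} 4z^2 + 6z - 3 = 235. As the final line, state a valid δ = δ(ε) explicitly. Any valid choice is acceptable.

δ = min(2, ε/70)

Suppose ε > 0. We want δ > 0 such that 0 < |z − 7| < δ implies |(4z^2 + 6z - 3) − 235| < ε.
(4z^2 + 6z - 3) − 235 = 4z^2 + 6z - 238 = (z − 7)(4z + 34).
So |(4z^2 + 6z - 3) − 235| = |z − 7|·|4z + 34|.
Assume first that |z − 7| < 2, so |z| < 9. Then |4z + 34| ≤ 4·9 + 34 = 70.
Hence |(4z^2 + 6z - 3) − 235| ≤ 70|z − 7| < ε provided |z − 7| < ε/70.
Choosing δ = min(2, ε/70) ensures both conditions, hence |(4z^2 + 6z - 3) − 235| < ε.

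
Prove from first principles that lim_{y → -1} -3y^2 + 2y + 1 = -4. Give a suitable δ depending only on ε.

δ = min(1, ε/11)

Let ε > 0 be given. We want δ > 0 such that 0 < |y + 1| < δ implies |(-3y^2 + 2y + 1) + 4| < ε.
(-3y^2 + 2y + 1) + 4 = -3y^2 + 2y + 5 = (y + 1)(-3y + 5).
So |(-3y^2 + 2y + 1) + 4| = |y + 1|·|-3y + 5|.
Assume first that |y + 1| < 1, so |y| < 2. Then |-3y + 5| ≤ 3·2 + 5 = 11.
Hence |(-3y^2 + 2y + 1) + 4| ≤ 11|y + 1| < ε provided |y + 1| < ε/11.
Choosing δ = min(1, ε/11) ensures both conditions, hence |(-3y^2 + 2y + 1) + 4| < ε.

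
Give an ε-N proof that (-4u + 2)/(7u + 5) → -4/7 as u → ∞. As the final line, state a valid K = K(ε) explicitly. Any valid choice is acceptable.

K = (34/49)/ε

Suppose ε > 0. We seek K > 0 such that u > K implies |(-4u + 2)/(7u + 5) + 4/7| < ε.
(-4u + 2)/(7u + 5) + 4/7 = (7(-4u + 2) − (-4)(7u + 5)) / (7(7u + 5)) = 34/(7(7u + 5)).
For u > 0 we have 7u + 5 > 7u, so |(-4u + 2)/(7u + 5) + 4/7| = 34/(7(7u + 5)) < 34/(7·7u) = (34/49)/u.
Thus |(-4u + 2)/(7u + 5) + 4/7| < ε whenever u > (34/49)/ε.
Take K = (34/49)/ε. If u > K then |(-4u + 2)/(7u + 5) + 4/7| < (34/49)/u < ε.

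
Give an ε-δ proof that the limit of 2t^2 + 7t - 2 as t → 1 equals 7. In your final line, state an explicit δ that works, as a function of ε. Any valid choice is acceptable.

δ = min(2, ε/15)

Let ε > 0 be given. We want δ > 0 such that 0 < |t − 1| < δ implies |(2t^2 + 7t - 2) − 7| < ε.
(2t^2 + 7t - 2) − 7 = 2t^2 + 7t - 9 = (t − 1)(2t + 9).
So |(2t^2 + 7t - 2) − 7| = |t − 1|·|2t + 9|.
Assume first that |t − 1| < 2, so |t| < 3. Then |2t + 9| ≤ 2·3 + 9 = 15.
Hence |(2t^2 + 7t - 2) − 7| ≤ 15|t − 1| < ε provided |t − 1| < ε/15.
Choosing δ = min(2, ε/15) ensures both conditions, hence |(2t^2 + 7t - 2) − 7| < ε.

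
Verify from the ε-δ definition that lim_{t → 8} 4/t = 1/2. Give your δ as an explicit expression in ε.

δ = min(4, 8ε)

Let ε > 0 be given. We seek δ > 0 such that 0 < |t − 8| < δ implies |4/t − (1/2)| < ε.
|4/t − (1/2)| = 4·|8 − t|/(8·|t|) = 4|t − 8|/(8|t|).
Restrict δ ≤ 4. Then |t − 8| < 4 gives |t| > 4, so 8|t| > 32.
Then |4/t − (1/2)| < 4|t − 8|/32, which is < ε when |t − 8| < 8ε.
Take δ = min(4, 8ε). Then 0 < |t − 8| < δ gives both |t − 8| < 4 and |t − 8| < 8ε, so |4/t − (1/2)| < ε.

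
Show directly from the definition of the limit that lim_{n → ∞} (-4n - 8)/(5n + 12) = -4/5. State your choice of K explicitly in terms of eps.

K = (8/25)/eps

Suppose eps > 0. For n ≥ 1, |(-4n - 8)/(5n + 12) + 4/5| = |8|/(5(5n + 12)) = 8/(5(5n + 12)).
Since 5n + 12 ≥ 5n for n ≥ 1, this is ≤ 8/(5·5n) = (8/25)/n.
So |(-4n - 8)/(5n + 12) + 4/5| < eps whenever n > (8/25)/eps.
Take K = (8/25)/eps. If n > K then |(-4n - 8)/(5n + 12) + 4/5| ≤ (8/25)/n < eps.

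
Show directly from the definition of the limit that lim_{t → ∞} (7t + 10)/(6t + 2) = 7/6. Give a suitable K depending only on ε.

K = (23/18)/ε

Fix ε > 0. We seek K > 0 such that t > K implies |(7t + 10)/(6t + 2) − (7/6)| < ε.
(7t + 10)/(6t + 2) − (7/6) = (6(7t + 10) − 7(6t + 2)) / (6(6t + 2)) = 46/(6(6t + 2)).
For t > 0 we have 6t + 2 > 6t, so |(7t + 10)/(6t + 2) − (7/6)| = 46/(6(6t + 2)) < 46/(6·6t) = (23/18)/t.
Thus |(7t + 10)/(6t + 2) − (7/6)| < ε whenever t > (23/18)/ε.
Take K = (23/18)/ε. If t > K then |(7t + 10)/(6t + 2) − (7/6)| < (23/18)/t < ε.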